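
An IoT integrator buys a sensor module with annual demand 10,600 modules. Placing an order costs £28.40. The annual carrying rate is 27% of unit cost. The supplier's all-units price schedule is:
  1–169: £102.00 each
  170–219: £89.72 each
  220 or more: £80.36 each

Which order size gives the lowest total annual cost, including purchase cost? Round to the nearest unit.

Holding cost per unit per year at price C is H = 0.27·C.
For each price level, check whether its EOQ is feasible; otherwise the best quantity at that price is the breakpoint.
EOQ at £102.00 = 147.9 (feasible in tier 1): TC = 10,600×£102.00 + (10,600/147.9)×28.4 + (147.9/2)×0.27×£102.00 = £1,085,272.01.
EOQ at £89.72 = 157.7 < 170, so use break Q=170: TC = 10,600×£89.72 + (10,600/170.0)×28.4 + (170.0/2)×0.27×£89.72 = £954,861.90.
EOQ at £80.36 = 166.6 < 220, so use break Q=220: TC = 10,600×£80.36 + (10,600/220.0)×28.4 + (220.0/2)×0.27×£80.36 = £855,571.06.
Lowest total cost is £855,571.06 at Q = 220.0.

Q* ≈ 220 modules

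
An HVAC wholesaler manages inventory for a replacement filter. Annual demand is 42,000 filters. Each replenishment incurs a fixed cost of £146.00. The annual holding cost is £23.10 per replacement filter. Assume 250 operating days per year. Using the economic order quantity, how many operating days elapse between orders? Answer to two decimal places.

EOQ = √(2DS/H) = √(2 × 42,000 × 146 / 23.1) ≈ 728.64.
Cycle time = Q*/D × 250 = 728.64 / 42,000 × 250 ≈ 4.337 days.

T ≈ 4.34 days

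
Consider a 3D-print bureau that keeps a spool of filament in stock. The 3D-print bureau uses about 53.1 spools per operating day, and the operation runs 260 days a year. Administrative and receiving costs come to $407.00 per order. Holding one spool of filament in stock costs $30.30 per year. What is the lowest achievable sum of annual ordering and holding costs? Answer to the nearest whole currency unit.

TC* ≈ $18,453

Annual demand D = 53.1 × 260 = 13,806.
The optimal lot size = √(2DS/H) = √(2 × 13,806 × 407 / 30.3) ≈ 609.01.
At the optimum the two cost components are equal, so total cost = 2·(Q*/2)H = Q*·H.
Minimum total = √(2DSH) = √(2 × 13,806 × 407 × 30.3) ≈ 18453.020.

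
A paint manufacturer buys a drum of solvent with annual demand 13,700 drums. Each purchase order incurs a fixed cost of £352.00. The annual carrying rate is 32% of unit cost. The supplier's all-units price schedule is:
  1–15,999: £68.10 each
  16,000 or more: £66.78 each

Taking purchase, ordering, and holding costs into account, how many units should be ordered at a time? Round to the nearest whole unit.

Q* ≈ 665 drums

Holding cost per unit per year at price C is H = 0.32·C.
For each price level, check whether its EOQ is feasible; otherwise the best quantity at that price is the breakpoint.
EOQ at £68.10 = 665.3 (feasible in tier 1): TC = 13,700×£68.10 + (13,700/665.3)×352 + (665.3/2)×0.32×£68.10 = £947,467.57.
EOQ at £66.78 = 671.8 < 16000, so use break Q=16000: TC = 13,700×£66.78 + (13,700/16000.0)×352 + (16000.0/2)×0.32×£66.78 = £1,086,144.20.
Lowest total cost is £947,467.57 at Q = 665.3.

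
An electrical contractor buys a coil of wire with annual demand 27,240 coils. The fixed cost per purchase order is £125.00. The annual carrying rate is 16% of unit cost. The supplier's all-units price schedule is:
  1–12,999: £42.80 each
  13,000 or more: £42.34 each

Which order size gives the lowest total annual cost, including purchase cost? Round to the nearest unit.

Q* ≈ 997 coils

Holding cost per unit per year at price C is H = 0.16·C.
For each price level, check whether its EOQ is feasible; otherwise the best quantity at that price is the breakpoint.
EOQ at £42.80 = 997.2 (feasible in tier 1): TC = 27,240×£42.80 + (27,240/997.2)×125 + (997.2/2)×0.16×£42.80 = £1,172,700.97.
EOQ at £42.34 = 1002.6 < 13000, so use break Q=13000: TC = 27,240×£42.34 + (27,240/13000.0)×125 + (13000.0/2)×0.16×£42.34 = £1,197,637.12.
Lowest total cost is £1,172,700.97 at Q = 997.2.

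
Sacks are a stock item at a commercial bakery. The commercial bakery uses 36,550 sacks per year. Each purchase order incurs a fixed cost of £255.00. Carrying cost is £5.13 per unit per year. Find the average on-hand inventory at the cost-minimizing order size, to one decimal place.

EOQ = √(2DS/H) = √(2 × 36,550 × 255 / 5.13) ≈ 1906.21.
Average inventory = Q*/2 ≈ 1906.21 / 2 = 953.104.

Average inventory ≈ 953.1 sacks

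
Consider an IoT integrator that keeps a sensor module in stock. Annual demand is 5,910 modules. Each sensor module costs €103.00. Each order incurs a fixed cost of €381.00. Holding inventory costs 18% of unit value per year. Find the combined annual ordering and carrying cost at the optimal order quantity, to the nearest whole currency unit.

Holding cost H = 0.18 × €103.00 = €18.5400 per unit per year.
The optimal lot size = √(2DS/H) = √(2 × 5,910 × 381 / 18.54) ≈ 492.85.
At the optimum the two cost components are equal, so total cost = 2·(Q*/2)H = Q*·H.
Minimum total = √(2DSH) = √(2 × 5,910 × 381 × 18.54) ≈ 9137.473.

TC* ≈ €9,137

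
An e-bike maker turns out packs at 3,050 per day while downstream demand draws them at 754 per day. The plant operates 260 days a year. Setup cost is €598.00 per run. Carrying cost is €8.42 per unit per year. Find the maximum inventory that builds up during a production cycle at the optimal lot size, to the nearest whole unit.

Annual demand D = 754 × 260 = 196,040.
Production build-up factor (1 − d/p) = 1 − 754/3,050 = 0.7528.
Q* = √(2DS / (H(1 − d/p))) = √(2 × 196,040 × 598 / (8.42 × 0.7528)).
= √(234,463,840 / 6.3385) ≈ 6081.992.
Maximum inventory = Q*(1 − d/p) = 6081.992 × 0.7528 ≈ 4578.444.

I_max ≈ 4,578 packs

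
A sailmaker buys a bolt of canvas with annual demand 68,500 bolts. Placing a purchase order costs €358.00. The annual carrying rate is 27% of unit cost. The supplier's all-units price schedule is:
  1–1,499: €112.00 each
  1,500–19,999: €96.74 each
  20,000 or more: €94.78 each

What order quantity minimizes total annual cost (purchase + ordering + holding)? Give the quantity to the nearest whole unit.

Holding cost per unit per year at price C is H = 0.27·C.
Candidates are each tier's EOQ (if it falls in that tier) and each price-break quantity.
EOQ at €112.00 = 1273.5 (feasible in tier 1): TC = 68,500×€112.00 + (68,500/1273.5)×358 + (1273.5/2)×0.27×€112.00 = €7,710,511.70.
EOQ at €96.74 = 1370.3 < 1500, so use break Q=1500: TC = 68,500×€96.74 + (68,500/1500.0)×358 + (1500.0/2)×0.27×€96.74 = €6,662,628.52.
EOQ at €94.78 = 1384.4 < 20000, so use break Q=20000: TC = 68,500×€94.78 + (68,500/20000.0)×358 + (20000.0/2)×0.27×€94.78 = €6,749,562.15.
Lowest total cost is €6,662,628.52 at Q = 1500.0.

Q* ≈ 1,500 bolts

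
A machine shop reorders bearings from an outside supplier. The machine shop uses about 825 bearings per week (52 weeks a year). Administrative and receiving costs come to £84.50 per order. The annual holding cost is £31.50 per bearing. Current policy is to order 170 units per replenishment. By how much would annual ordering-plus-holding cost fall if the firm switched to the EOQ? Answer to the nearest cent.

Extra cost ≈ £8,889.14 per year

Annual demand D = 825 × 52 = 42,900.
EOQ = √(2DS/H) = √(2 × 42,900 × 84.5 / 31.5) ≈ 479.75.
Cost at Q* = (D/Q*)S + (Q*/2)H = √(2DSH) ≈ £15,112.19.
Cost at Q = 170: (42,900/170)×84.5 + (170/2)×31.5 = £21,323.82 + £2,677.50 = £24,001.32.
Excess = £24,001.32 − £15,112.19 = £8,889.14.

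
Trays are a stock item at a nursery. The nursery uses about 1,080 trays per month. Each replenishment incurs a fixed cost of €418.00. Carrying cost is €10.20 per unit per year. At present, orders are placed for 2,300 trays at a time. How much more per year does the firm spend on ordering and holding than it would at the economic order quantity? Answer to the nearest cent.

Annual demand D = 1,080 × 12 = 12,960.
EOQ = √(2DS/H) = √(2 × 12,960 × 418 / 10.2) ≈ 1030.64.
Cost at Q* = (D/Q*)S + (Q*/2)H = √(2DSH) ≈ €10,512.49.
Cost at Q = 2,300: (12,960/2,300)×418 + (2,300/2)×10.2 = €2,355.34 + €11,730.00 = €14,085.34.
Excess = €14,085.34 − €10,512.49 = €3,572.85.

Extra cost ≈ €3,572.85 per year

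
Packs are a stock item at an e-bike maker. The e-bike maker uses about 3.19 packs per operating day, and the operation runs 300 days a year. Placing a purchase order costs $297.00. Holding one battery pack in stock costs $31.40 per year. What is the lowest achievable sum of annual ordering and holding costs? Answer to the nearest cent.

Annual demand D = 3.19 × 300 = 957.
EOQ = √(2DS/H) = √(2 × 957 × 297 / 31.4) ≈ 134.55.
At the optimum the two cost components are equal, so total cost = 2·(Q*/2)H = Q*·H.
Minimum total = √(2DSH) = √(2 × 957 × 297 × 31.4) ≈ 4224.876.

TC* ≈ $4,224.88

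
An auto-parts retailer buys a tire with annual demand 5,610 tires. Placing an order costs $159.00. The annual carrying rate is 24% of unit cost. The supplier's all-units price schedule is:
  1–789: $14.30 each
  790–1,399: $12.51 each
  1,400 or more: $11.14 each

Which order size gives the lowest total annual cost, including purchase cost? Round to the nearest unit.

Q* ≈ 1,400 tires

Holding cost per unit per year at price C is H = 0.24·C.
Candidates are each tier's EOQ (if it falls in that tier) and each price-break quantity.
EOQ at $14.30 = 721.0 (feasible in tier 1): TC = 5,610×$14.30 + (5,610/721.0)×159 + (721.0/2)×0.24×$14.30 = $82,697.39.
EOQ at $12.51 = 770.8 < 790, so use break Q=790: TC = 5,610×$12.51 + (5,610/790.0)×159 + (790.0/2)×0.24×$12.51 = $72,496.15.
EOQ at $11.14 = 816.9 < 1400, so use break Q=1400: TC = 5,610×$11.14 + (5,610/1400.0)×159 + (1400.0/2)×0.24×$11.14 = $65,004.06.
Lowest total cost is $65,004.06 at Q = 1400.0.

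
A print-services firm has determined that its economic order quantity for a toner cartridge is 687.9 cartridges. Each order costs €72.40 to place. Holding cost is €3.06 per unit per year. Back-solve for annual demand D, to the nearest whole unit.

D ≈ 10,000 cartridges per year

Squaring Q* = √(2DS/H) gives Q*² = 2DS/H.
From Q* = √(2DS/H): D = Q*²H / (2S) = 687.9² × 3.06 / (2 × 72.4) = 10000.080.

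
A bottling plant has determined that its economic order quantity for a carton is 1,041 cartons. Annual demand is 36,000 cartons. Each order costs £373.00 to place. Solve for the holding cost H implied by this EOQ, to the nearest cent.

H ≈ £24.78

The basic EOQ model gives Q* = √(2DS/H); rearrange for the unknown.
From Q* = √(2DS/H): H = 2DS / Q*² = 2 × 36,000 × 373 / 1,041² = 24.7822.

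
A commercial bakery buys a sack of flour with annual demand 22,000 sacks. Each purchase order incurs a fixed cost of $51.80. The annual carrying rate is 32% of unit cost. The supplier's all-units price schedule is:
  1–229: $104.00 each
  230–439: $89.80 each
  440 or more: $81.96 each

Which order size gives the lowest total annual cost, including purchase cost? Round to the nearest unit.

Holding cost per unit per year at price C is H = 0.32·C.
Evaluate total cost at each tier's feasible EOQ or, if the EOQ is below the tier, at the tier's minimum quantity.
Tier 1 ($104.00): EOQ = 261.7 exceeds tier's upper bound 229, so this tier is dominated.
EOQ at $89.80 = 281.6 (feasible in tier 2): TC = 22,000×$89.80 + (22,000/281.6)×51.8 + (281.6/2)×0.32×$89.80 = $1,983,692.90.
EOQ at $81.96 = 294.8 < 440, so use break Q=440: TC = 22,000×$81.96 + (22,000/440.0)×51.8 + (440.0/2)×0.32×$81.96 = $1,811,479.98.
Lowest total cost is $1,811,479.98 at Q = 440.0.

Q* ≈ 440 sacks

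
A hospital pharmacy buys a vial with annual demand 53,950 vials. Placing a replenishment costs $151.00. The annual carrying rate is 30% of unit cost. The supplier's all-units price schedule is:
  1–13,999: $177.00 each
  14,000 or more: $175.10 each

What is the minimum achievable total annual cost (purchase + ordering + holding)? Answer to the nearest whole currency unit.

TC* ≈ $9,578,563

Holding cost per unit per year at price C is H = 0.30·C.
Evaluate total cost at each tier's feasible EOQ or, if the EOQ is below the tier, at the tier's minimum quantity.
EOQ at $177.00 = 553.9 (feasible in tier 1): TC = 53,950×$177.00 + (53,950/553.9)×151 + (553.9/2)×0.30×$177.00 = $9,578,563.48.
EOQ at $175.10 = 556.9 < 14000, so use break Q=14000: TC = 53,950×$175.10 + (53,950/14000.0)×151 + (14000.0/2)×0.30×$175.10 = $9,814,936.89.
Lowest total cost among the candidates is at Q = 553.9.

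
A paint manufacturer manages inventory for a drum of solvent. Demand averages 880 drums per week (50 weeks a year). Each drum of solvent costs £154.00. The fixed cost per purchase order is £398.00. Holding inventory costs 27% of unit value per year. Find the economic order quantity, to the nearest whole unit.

Q* ≈ 918 drums

Annual demand D = 880 × 50 = 44,000.
Holding cost H = 0.27 × £154.00 = £41.5800 per unit per year.
EOQ = √(2DS / H) = √(2 × 44,000 × 398 / 41.58).
= √(35,024,000 / 41.58) = √842,328.0423 ≈ 917.784.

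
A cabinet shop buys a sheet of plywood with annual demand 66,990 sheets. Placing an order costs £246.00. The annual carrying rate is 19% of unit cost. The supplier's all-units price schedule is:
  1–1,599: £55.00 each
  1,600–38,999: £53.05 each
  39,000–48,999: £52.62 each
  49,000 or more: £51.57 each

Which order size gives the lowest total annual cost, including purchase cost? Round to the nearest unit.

Q* ≈ 1,808 sheets

Holding cost per unit per year at price C is H = 0.19·C.
Evaluate total cost at each tier's feasible EOQ or, if the EOQ is below the tier, at the tier's minimum quantity.
Tier 1 (£55.00): EOQ = 1775.9 exceeds tier's upper bound 1599, so this tier is dominated.
EOQ at £53.05 = 1808.3 (feasible in tier 2): TC = 66,990×£53.05 + (66,990/1808.3)×246 + (1808.3/2)×0.19×£53.05 = £3,572,046.16.
EOQ at £52.62 = 1815.7 < 39000, so use break Q=39000: TC = 66,990×£52.62 + (66,990/39000.0)×246 + (39000.0/2)×0.19×£52.62 = £3,720,393.45.
EOQ at £51.57 = 1834.1 < 49000, so use break Q=49000: TC = 66,990×£51.57 + (66,990/49000.0)×246 + (49000.0/2)×0.19×£51.57 = £3,695,068.97.
Lowest total cost is £3,572,046.16 at Q = 1808.3.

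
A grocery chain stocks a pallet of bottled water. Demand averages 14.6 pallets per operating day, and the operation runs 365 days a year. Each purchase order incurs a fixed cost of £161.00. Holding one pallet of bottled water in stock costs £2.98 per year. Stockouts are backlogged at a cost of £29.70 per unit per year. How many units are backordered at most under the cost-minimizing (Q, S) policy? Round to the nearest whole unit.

S* ≈ 73 pallets

Annual demand D = 14.6 × 365 = 5,329.
With planned backorders, Q* = √(2DS/H) · √((H+B)/B).
√(2DS/H) = √(2 × 5,329 × 161 / 2.98) = 758.827.
√((H+B)/B) = √((2.98+29.7)/29.7) = 1.0490.
Q* ≈ 795.986.
S* = Q* · H/(H+B) = 795.986 × 2.98/32.68 ≈ 72.584.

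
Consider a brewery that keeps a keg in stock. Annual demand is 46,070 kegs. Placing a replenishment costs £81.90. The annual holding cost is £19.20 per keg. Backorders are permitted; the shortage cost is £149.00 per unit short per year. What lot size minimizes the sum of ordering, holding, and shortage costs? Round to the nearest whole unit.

With planned backorders, Q* = √(2DS/H) · √((H+B)/B).
√(2DS/H) = √(2 × 46,070 × 81.9 / 19.2) = 626.925.
√((H+B)/B) = √((19.2+149)/149) = 1.0625.
Q* ≈ 666.094.

Q* ≈ 666 kegs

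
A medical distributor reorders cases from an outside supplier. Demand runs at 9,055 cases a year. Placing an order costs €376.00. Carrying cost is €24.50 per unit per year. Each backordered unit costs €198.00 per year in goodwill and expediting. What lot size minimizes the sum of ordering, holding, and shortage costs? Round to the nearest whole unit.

With planned backorders, Q* = √(2DS/H) · √((H+B)/B).
√(2DS/H) = √(2 × 9,055 × 376 / 24.5) = 527.194.
√((H+B)/B) = √((24.5+198)/198) = 1.0601.
Q* ≈ 558.859.

Q* ≈ 559 cases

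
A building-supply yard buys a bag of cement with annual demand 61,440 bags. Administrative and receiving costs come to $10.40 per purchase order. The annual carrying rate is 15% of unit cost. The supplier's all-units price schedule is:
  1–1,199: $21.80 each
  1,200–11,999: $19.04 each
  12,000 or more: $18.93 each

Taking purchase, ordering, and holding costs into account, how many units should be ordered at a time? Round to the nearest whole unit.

Q* ≈ 1,200 bags

Holding cost per unit per year at price C is H = 0.15·C.
Evaluate total cost at each tier's feasible EOQ or, if the EOQ is below the tier, at the tier's minimum quantity.
EOQ at $21.80 = 625.1 (feasible in tier 1): TC = 61,440×$21.80 + (61,440/625.1)×10.4 + (625.1/2)×0.15×$21.80 = $1,341,436.24.
EOQ at $19.04 = 668.9 < 1200, so use break Q=1200: TC = 61,440×$19.04 + (61,440/1200.0)×10.4 + (1200.0/2)×0.15×$19.04 = $1,172,063.68.
EOQ at $18.93 = 670.9 < 12000, so use break Q=12000: TC = 61,440×$18.93 + (61,440/12000.0)×10.4 + (12000.0/2)×0.15×$18.93 = $1,180,149.45.
Lowest total cost is $1,172,063.68 at Q = 1200.0.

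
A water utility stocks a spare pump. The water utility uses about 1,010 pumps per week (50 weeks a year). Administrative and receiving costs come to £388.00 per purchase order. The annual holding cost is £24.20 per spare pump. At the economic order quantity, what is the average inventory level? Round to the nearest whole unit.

Average inventory ≈ 636 pumps

Annual demand D = 1,010 × 50 = 50,500.
Q* = √(2DS/H) = √(2 × 50,500 × 388 / 24.2) ≈ 1272.53.
Average inventory = Q*/2 ≈ 1272.53 / 2 = 636.266.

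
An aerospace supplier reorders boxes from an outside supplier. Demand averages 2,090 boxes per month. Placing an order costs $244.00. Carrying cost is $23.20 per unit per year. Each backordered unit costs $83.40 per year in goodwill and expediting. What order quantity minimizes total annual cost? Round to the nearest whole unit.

Annual demand D = 2,090 × 12 = 25,080.
With planned backorders, Q* = √(2DS/H) · √((H+B)/B).
√(2DS/H) = √(2 × 25,080 × 244 / 23.2) = 726.323.
√((H+B)/B) = √((23.2+83.4)/83.4) = 1.1306.
Q* ≈ 821.155.

Q* ≈ 821 boxes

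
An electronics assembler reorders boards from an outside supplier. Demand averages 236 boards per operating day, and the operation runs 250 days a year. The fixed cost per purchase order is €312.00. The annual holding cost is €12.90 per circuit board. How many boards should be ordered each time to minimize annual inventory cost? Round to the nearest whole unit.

Q* ≈ 1,689 boards

Annual demand D = 236 × 250 = 59,000.
EOQ = √(2DS / H) = √(2 × 59,000 × 312 / 12.9).
= √(36,816,000 / 12.9) = √2,853,953.4884 ≈ 1689.365.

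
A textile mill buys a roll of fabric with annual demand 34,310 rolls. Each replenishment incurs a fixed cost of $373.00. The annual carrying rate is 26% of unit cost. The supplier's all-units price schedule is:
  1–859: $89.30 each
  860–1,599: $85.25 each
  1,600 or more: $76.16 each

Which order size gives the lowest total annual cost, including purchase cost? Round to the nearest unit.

Holding cost per unit per year at price C is H = 0.26·C.
Candidates are each tier's EOQ (if it falls in that tier) and each price-break quantity.
Tier 1 ($89.30): EOQ = 1049.9 exceeds tier's upper bound 859, so this tier is dominated.
EOQ at $85.25 = 1074.6 (feasible in tier 2): TC = 34,310×$85.25 + (34,310/1074.6)×373 + (1074.6/2)×0.26×$85.25 = $2,948,745.96.
EOQ at $76.16 = 1136.9 < 1600, so use break Q=1600: TC = 34,310×$76.16 + (34,310/1600.0)×373 + (1600.0/2)×0.26×$76.16 = $2,636,889.40.
Lowest total cost is $2,636,889.40 at Q = 1600.0.

Q* ≈ 1,600 rolls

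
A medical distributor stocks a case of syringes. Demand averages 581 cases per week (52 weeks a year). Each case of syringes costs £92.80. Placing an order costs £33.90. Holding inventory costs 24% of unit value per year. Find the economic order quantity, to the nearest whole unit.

Annual demand D = 581 × 52 = 30,212.
Holding cost H = 0.24 × £92.80 = £22.2720 per unit per year.
EOQ = √(2DS / H) = √(2 × 30,212 × 33.9 / 22.272).
= √(2,048,373.6 / 22.272) = √91,970.7974 ≈ 303.267.

Q* ≈ 303 cases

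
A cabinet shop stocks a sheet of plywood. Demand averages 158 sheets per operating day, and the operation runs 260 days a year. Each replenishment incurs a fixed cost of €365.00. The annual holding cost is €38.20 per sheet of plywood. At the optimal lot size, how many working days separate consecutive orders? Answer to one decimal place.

T ≈ 5.6 days

Annual demand D = 158 × 260 = 41,080.
EOQ = √(2DS/H) = √(2 × 41,080 × 365 / 38.2) ≈ 886.02.
Cycle time = Q*/D × 260 = 886.02 / 41,080 × 260 ≈ 5.608 days.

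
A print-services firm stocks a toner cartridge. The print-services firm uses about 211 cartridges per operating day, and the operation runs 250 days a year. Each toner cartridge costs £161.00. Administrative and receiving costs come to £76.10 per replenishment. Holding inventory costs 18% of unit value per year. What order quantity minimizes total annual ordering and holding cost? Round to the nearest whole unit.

Annual demand D = 211 × 250 = 52,750.
Holding cost H = 0.18 × £161.00 = £28.9800 per unit per year.
EOQ = √(2DS / H) = √(2 × 52,750 × 76.1 / 28.98).
= √(8,028,550 / 28.98) = √277,037.6121 ≈ 526.344.

Q* ≈ 526 cartridges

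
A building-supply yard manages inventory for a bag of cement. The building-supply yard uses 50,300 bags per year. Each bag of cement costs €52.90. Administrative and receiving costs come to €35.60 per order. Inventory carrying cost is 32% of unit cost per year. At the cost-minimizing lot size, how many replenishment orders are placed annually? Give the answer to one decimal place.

Holding cost H = 0.32 × €52.90 = €16.9280 per unit per year.
The optimal lot size = √(2DS/H) = √(2 × 50,300 × 35.6 / 16.928) ≈ 459.96.
Orders per year = D / Q* = 50,300 / 459.96 ≈ 109.357.

N ≈ 109.4 orders per year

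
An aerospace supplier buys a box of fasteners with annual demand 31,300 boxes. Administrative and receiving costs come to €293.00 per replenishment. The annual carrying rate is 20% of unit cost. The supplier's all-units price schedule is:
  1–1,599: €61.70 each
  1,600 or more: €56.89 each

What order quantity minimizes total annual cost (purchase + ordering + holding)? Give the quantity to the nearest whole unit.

Q* ≈ 1,600 boxes

Holding cost per unit per year at price C is H = 0.20·C.
Evaluate total cost at each tier's feasible EOQ or, if the EOQ is below the tier, at the tier's minimum quantity.
EOQ at €61.70 = 1219.2 (feasible in tier 1): TC = 31,300×€61.70 + (31,300/1219.2)×293 + (1219.2/2)×0.20×€61.70 = €1,946,254.53.
EOQ at €56.89 = 1269.7 < 1600, so use break Q=1600: TC = 31,300×€56.89 + (31,300/1600.0)×293 + (1600.0/2)×0.20×€56.89 = €1,795,491.21.
Lowest total cost is €1,795,491.21 at Q = 1600.0.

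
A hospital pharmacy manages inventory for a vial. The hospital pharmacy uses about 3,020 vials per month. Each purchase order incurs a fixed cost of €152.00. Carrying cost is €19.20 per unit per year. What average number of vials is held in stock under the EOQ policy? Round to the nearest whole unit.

Average inventory ≈ 379 vials

Annual demand D = 3,020 × 12 = 36,240.
EOQ = √(2DS/H) = √(2 × 36,240 × 152 / 19.2) ≈ 757.50.
Average inventory = Q*/2 ≈ 757.50 / 2 = 378.748.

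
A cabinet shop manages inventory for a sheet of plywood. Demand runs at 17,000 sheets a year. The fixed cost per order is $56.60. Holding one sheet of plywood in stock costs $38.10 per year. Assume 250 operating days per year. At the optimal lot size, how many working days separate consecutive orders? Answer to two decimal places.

T ≈ 3.31 days

The optimal lot size = √(2DS/H) = √(2 × 17,000 × 56.6 / 38.1) ≈ 224.74.
Cycle time = Q*/D × 250 = 224.74 / 17,000 × 250 ≈ 3.305 days.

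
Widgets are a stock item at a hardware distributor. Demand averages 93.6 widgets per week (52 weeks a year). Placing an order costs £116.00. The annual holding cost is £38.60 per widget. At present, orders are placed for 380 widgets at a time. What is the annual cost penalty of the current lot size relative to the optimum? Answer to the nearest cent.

Extra cost ≈ £2,217.75 per year

Annual demand D = 93.6 × 52 = 4,867.2.
EOQ = √(2DS/H) = √(2 × 4,867.2 × 116 / 38.6) ≈ 171.04.
Cost at Q* = (D/Q*)S + (Q*/2)H = √(2DSH) ≈ £6,602.03.
Cost at Q = 380: (4,867.2/380)×116 + (380/2)×38.6 = £1,485.78 + £7,334.00 = £8,819.78.
Excess = £8,819.78 − £6,602.03 = £2,217.75.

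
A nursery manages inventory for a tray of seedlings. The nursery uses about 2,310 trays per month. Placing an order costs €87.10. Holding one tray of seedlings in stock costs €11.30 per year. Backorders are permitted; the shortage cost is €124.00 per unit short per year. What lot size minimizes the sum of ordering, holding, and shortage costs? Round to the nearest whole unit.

Q* ≈ 683 trays

Annual demand D = 2,310 × 12 = 27,720.
With planned backorders, Q* = √(2DS/H) · √((H+B)/B).
√(2DS/H) = √(2 × 27,720 × 87.1 / 11.3) = 653.704.
√((H+B)/B) = √((11.3+124)/124) = 1.0446.
Q* ≈ 682.841.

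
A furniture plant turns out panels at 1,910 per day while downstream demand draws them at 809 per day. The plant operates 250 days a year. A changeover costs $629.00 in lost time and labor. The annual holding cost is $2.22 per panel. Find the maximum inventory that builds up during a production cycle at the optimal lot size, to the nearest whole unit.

I_max ≈ 8,128 panels

Annual demand D = 809 × 250 = 202,250.
Production build-up factor (1 − d/p) = 1 − 809/1,910 = 0.5764.
Q* = √(2DS / (H(1 − d/p))) = √(2 × 202,250 × 629 / (2.22 × 0.5764)).
= √(254,430,500 / 1.2797) ≈ 14100.390.
Maximum inventory = Q*(1 − d/p) = 14100.390 × 0.5764 ≈ 8128.026.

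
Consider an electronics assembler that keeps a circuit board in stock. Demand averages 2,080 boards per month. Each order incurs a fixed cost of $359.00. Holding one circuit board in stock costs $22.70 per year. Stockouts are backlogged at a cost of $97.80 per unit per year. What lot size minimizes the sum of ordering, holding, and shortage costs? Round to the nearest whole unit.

Q* ≈ 986 boards

Annual demand D = 2,080 × 12 = 24,960.
With planned backorders, Q* = √(2DS/H) · √((H+B)/B).
√(2DS/H) = √(2 × 24,960 × 359 / 22.7) = 888.529.
√((H+B)/B) = √((22.7+97.8)/97.8) = 1.1100.
Q* ≈ 986.270.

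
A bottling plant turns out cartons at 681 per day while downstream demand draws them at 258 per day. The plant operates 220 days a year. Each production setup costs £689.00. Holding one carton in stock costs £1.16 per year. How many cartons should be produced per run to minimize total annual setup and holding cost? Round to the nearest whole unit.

Q* ≈ 10,419 cartons

Annual demand D = 258 × 220 = 56,760.
Production build-up factor (1 − d/p) = 1 − 258/681 = 0.6211.
Q* = √(2DS / (H(1 − d/p))) = √(2 × 56,760 × 689 / (1.16 × 0.6211)).
= √(78,215,280 / 0.7205) ≈ 10418.859.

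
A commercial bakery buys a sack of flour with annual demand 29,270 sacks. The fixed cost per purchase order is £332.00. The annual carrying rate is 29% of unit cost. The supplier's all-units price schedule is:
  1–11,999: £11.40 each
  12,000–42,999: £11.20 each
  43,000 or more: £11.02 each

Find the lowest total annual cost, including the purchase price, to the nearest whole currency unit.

TC* ≈ £341,694

Holding cost per unit per year at price C is H = 0.29·C.
For each price level, check whether its EOQ is feasible; otherwise the best quantity at that price is the breakpoint.
EOQ at £11.40 = 2424.6 (feasible in tier 1): TC = 29,270×£11.40 + (29,270/2424.6)×332 + (2424.6/2)×0.29×£11.40 = £341,693.80.
EOQ at £11.20 = 2446.2 < 12000, so use break Q=12000: TC = 29,270×£11.20 + (29,270/12000.0)×332 + (12000.0/2)×0.29×£11.20 = £348,121.80.
EOQ at £11.02 = 2466.1 < 43000, so use break Q=43000: TC = 29,270×£11.02 + (29,270/43000.0)×332 + (43000.0/2)×0.29×£11.02 = £391,491.09.
Lowest total cost among the candidates is at Q = 2424.6.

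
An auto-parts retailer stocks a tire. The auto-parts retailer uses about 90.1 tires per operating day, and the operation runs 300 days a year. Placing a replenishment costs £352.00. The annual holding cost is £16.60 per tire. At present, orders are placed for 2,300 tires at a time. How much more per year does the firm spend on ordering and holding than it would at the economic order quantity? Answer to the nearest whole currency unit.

Extra cost ≈ £5,454 per year

Annual demand D = 90.1 × 300 = 27,030.
EOQ = √(2DS/H) = √(2 × 27,030 × 352 / 16.6) ≈ 1070.67.
Cost at Q* = (D/Q*)S + (Q*/2)H = √(2DSH) ≈ £17,773.11.
Cost at Q = 2,300: (27,030/2,300)×352 + (2,300/2)×16.6 = £4,136.77 + £19,090.00 = £23,226.77.
Excess = £23,226.77 − £17,773.11 = £5,453.66.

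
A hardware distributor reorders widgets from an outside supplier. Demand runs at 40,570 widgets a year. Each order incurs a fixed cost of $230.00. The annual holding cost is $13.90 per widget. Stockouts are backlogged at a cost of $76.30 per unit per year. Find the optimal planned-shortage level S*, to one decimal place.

S* ≈ 194.1 widgets

With planned backorders, Q* = √(2DS/H) · √((H+B)/B).
√(2DS/H) = √(2 × 40,570 × 230 / 13.9) = 1158.708.
√((H+B)/B) = √((13.9+76.3)/76.3) = 1.0873.
Q* ≈ 1259.839.
S* = Q* · H/(H+B) = 1259.839 × 13.9/90.2 ≈ 194.144.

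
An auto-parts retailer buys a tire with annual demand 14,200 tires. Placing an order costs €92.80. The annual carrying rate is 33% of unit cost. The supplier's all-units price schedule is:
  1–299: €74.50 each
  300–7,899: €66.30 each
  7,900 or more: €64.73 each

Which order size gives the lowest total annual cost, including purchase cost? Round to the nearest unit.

Holding cost per unit per year at price C is H = 0.33·C.
For each price level, check whether its EOQ is feasible; otherwise the best quantity at that price is the breakpoint.
Tier 1 (€74.50): EOQ = 327.4 exceeds tier's upper bound 299, so this tier is dominated.
EOQ at €66.30 = 347.1 (feasible in tier 2): TC = 14,200×€66.30 + (14,200/347.1)×92.8 + (347.1/2)×0.33×€66.30 = €949,053.59.
EOQ at €64.73 = 351.3 < 7900, so use break Q=7900: TC = 14,200×€64.73 + (14,200/7900.0)×92.8 + (7900.0/2)×0.33×€64.73 = €1,003,708.36.
Lowest total cost is €949,053.59 at Q = 347.1.

Q* ≈ 347 tires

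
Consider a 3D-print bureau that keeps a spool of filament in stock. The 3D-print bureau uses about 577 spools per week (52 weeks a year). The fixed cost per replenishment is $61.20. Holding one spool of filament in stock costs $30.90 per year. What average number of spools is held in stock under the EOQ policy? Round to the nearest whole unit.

Annual demand D = 577 × 52 = 30,004.
EOQ = √(2DS/H) = √(2 × 30,004 × 61.2 / 30.9) ≈ 344.75.
Average inventory = Q*/2 ≈ 344.75 / 2 = 172.374.

Average inventory ≈ 172 spools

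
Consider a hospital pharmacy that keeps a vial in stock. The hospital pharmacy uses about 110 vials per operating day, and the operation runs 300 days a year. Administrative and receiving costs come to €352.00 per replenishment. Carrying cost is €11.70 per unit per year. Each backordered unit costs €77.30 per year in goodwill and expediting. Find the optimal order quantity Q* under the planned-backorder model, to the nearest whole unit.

Annual demand D = 110 × 300 = 33,000.
With planned backorders, Q* = √(2DS/H) · √((H+B)/B).
√(2DS/H) = √(2 × 33,000 × 352 / 11.7) = 1409.128.
√((H+B)/B) = √((11.7+77.3)/77.3) = 1.0730.
Q* ≈ 1512.013.

Q* ≈ 1,512 vials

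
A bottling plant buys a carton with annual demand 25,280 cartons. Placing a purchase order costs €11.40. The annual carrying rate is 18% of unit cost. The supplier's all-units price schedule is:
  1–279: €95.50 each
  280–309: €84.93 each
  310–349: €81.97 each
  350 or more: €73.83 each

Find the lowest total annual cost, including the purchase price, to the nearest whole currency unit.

Holding cost per unit per year at price C is H = 0.18·C.
Evaluate total cost at each tier's feasible EOQ or, if the EOQ is below the tier, at the tier's minimum quantity.
EOQ at €95.50 = 183.1 (feasible in tier 1): TC = 25,280×€95.50 + (25,280/183.1)×11.4 + (183.1/2)×0.18×€95.50 = €2,417,387.70.
EOQ at €84.93 = 194.2 < 280, so use break Q=280: TC = 25,280×€84.93 + (25,280/280.0)×11.4 + (280.0/2)×0.18×€84.93 = €2,150,199.89.
EOQ at €81.97 = 197.6 < 310, so use break Q=310: TC = 25,280×€81.97 + (25,280/310.0)×11.4 + (310.0/2)×0.18×€81.97 = €2,075,418.21.
EOQ at €73.83 = 208.3 < 350, so use break Q=350: TC = 25,280×€73.83 + (25,280/350.0)×11.4 + (350.0/2)×0.18×€73.83 = €1,869,571.45.
Lowest total cost among the candidates is at Q = 350.0.

TC* ≈ €1,869,571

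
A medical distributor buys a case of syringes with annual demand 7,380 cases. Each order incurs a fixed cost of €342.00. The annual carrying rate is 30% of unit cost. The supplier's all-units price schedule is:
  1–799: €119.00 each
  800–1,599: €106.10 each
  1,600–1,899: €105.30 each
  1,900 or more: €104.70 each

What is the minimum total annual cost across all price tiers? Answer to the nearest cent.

Holding cost per unit per year at price C is H = 0.30·C.
For each price level, check whether its EOQ is feasible; otherwise the best quantity at that price is the breakpoint.
EOQ at €119.00 = 376.0 (feasible in tier 1): TC = 7,380×€119.00 + (7,380/376.0)×342 + (376.0/2)×0.30×€119.00 = €891,644.26.
EOQ at €106.10 = 398.2 < 800, so use break Q=800: TC = 7,380×€106.10 + (7,380/800.0)×342 + (800.0/2)×0.30×€106.10 = €798,904.95.
EOQ at €105.30 = 399.7 < 1600, so use break Q=1600: TC = 7,380×€105.30 + (7,380/1600.0)×342 + (1600.0/2)×0.30×€105.30 = €803,963.47.
EOQ at €104.70 = 400.9 < 1900, so use break Q=1900: TC = 7,380×€104.70 + (7,380/1900.0)×342 + (1900.0/2)×0.30×€104.70 = €803,853.90.
Lowest total cost among the candidates is at Q = 800.0.

TC* ≈ €798,904.95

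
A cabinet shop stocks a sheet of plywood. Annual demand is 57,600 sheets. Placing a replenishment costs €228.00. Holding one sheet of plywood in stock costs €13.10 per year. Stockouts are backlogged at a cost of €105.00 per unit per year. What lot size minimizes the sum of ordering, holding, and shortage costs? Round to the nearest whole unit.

With planned backorders, Q* = √(2DS/H) · √((H+B)/B).
√(2DS/H) = √(2 × 57,600 × 228 / 13.1) = 1415.983.
√((H+B)/B) = √((13.1+105)/105) = 1.0605.
Q* ≈ 1501.718.

Q* ≈ 1,502 sheets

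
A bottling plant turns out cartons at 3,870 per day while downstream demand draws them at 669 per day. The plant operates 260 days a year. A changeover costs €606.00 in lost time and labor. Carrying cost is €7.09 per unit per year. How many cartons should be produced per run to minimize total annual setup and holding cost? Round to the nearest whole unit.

Q* ≈ 5,996 cartons

Annual demand D = 669 × 260 = 173,940.
Production build-up factor (1 − d/p) = 1 − 669/3,870 = 0.8271.
Q* = √(2DS / (H(1 − d/p))) = √(2 × 173,940 × 606 / (7.09 × 0.8271)).
= √(210,815,280 / 5.8644) ≈ 5995.709.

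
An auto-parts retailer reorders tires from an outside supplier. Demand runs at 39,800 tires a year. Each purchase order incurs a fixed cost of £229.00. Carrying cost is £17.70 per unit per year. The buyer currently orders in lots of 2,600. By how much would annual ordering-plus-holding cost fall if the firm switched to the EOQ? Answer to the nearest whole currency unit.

EOQ = √(2DS/H) = √(2 × 39,800 × 229 / 17.7) ≈ 1014.82.
Cost at Q* = (D/Q*)S + (Q*/2)H = √(2DSH) ≈ £17,962.26.
Cost at Q = 2,600: (39,800/2,600)×229 + (2,600/2)×17.7 = £3,505.46 + £23,010.00 = £26,515.46.
Excess = £26,515.46 − £17,962.26 = £8,553.20.

Extra cost ≈ £8,553 per year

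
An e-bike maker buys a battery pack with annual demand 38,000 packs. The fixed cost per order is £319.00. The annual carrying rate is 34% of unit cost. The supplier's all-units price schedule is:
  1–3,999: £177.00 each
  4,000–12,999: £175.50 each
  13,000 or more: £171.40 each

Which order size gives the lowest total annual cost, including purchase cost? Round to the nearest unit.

Q* ≈ 635 packs

Holding cost per unit per year at price C is H = 0.34·C.
Candidates are each tier's EOQ (if it falls in that tier) and each price-break quantity.
EOQ at £177.00 = 634.7 (feasible in tier 1): TC = 38,000×£177.00 + (38,000/634.7)×319 + (634.7/2)×0.34×£177.00 = £6,764,196.91.
EOQ at £175.50 = 637.4 < 4000, so use break Q=4000: TC = 38,000×£175.50 + (38,000/4000.0)×319 + (4000.0/2)×0.34×£175.50 = £6,791,370.50.
EOQ at £171.40 = 645.0 < 13000, so use break Q=13000: TC = 38,000×£171.40 + (38,000/13000.0)×319 + (13000.0/2)×0.34×£171.40 = £6,892,926.46.
Lowest total cost is £6,764,196.91 at Q = 634.7.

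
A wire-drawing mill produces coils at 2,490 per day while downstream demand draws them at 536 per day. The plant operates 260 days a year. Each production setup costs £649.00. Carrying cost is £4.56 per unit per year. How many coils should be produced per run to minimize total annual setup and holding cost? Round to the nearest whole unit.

Q* ≈ 7,110 coils

Annual demand D = 536 × 260 = 139,360.
Production build-up factor (1 − d/p) = 1 − 536/2,490 = 0.7847.
Q* = √(2DS / (H(1 − d/p))) = √(2 × 139,360 × 649 / (4.56 × 0.7847)).
= √(180,889,280 / 3.5784) ≈ 7109.866.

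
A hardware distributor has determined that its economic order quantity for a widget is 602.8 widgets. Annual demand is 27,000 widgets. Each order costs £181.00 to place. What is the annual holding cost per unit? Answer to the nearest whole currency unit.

H ≈ £27

Invert the EOQ relation Q*² = 2DS/H.
From Q* = √(2DS/H): H = 2DS / Q*² = 2 × 27,000 × 181 / 602.8² = 26.8984.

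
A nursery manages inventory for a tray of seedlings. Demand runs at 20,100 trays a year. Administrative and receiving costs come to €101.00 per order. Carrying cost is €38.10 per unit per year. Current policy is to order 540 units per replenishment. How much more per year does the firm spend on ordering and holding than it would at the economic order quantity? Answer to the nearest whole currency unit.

Extra cost ≈ €1,609 per year

EOQ = √(2DS/H) = √(2 × 20,100 × 101 / 38.1) ≈ 326.45.
Cost at Q* = (D/Q*)S + (Q*/2)H = √(2DSH) ≈ €12,437.59.
Cost at Q = 540: (20,100/540)×101 + (540/2)×38.1 = €3,759.44 + €10,287.00 = €14,046.44.
Excess = €14,046.44 − €12,437.59 = €1,608.86.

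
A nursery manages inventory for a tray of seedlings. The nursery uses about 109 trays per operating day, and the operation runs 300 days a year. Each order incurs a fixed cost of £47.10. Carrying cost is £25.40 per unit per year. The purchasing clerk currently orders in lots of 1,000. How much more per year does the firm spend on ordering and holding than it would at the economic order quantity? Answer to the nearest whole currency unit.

Extra cost ≈ £5,395 per year

Annual demand D = 109 × 300 = 32,700.
EOQ = √(2DS/H) = √(2 × 32,700 × 47.1 / 25.4) ≈ 348.24.
Cost at Q* = (D/Q*)S + (Q*/2)H = √(2DSH) ≈ £8,845.37.
Cost at Q = 1,000: (32,700/1,000)×47.1 + (1,000/2)×25.4 = £1,540.17 + £12,700.00 = £14,240.17.
Excess = £14,240.17 − £8,845.37 = £5,394.80.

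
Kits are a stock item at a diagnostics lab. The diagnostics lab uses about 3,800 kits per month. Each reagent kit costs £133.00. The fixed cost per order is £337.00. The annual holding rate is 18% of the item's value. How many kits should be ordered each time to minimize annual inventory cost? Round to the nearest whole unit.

Q* ≈ 1,133 kits

Annual demand D = 3,800 × 12 = 45,600.
Holding cost H = 0.18 × £133.00 = £23.9400 per unit per year.
EOQ = √(2DS / H) = √(2 × 45,600 × 337 / 23.94).
= √(30,734,400 / 23.94) = √1,283,809.5238 ≈ 1133.053.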